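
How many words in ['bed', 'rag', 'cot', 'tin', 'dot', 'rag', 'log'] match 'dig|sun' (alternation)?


Alternation 'dig|sun' matches either 'dig' or 'sun'.
Checking each word:
  'bed' -> no
  'rag' -> no
  'cot' -> no
  'tin' -> no
  'dot' -> no
  'rag' -> no
  'log' -> no
Matches: []
Count: 0

0


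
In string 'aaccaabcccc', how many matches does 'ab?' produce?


Pattern 'ab?' matches 'a' optionally followed by 'b'.
String: 'aaccaabcccc'
Scanning left to right for 'a' then checking next char:
  Match 1: 'a' (a not followed by b)
  Match 2: 'a' (a not followed by b)
  Match 3: 'a' (a not followed by b)
  Match 4: 'ab' (a followed by b)
Total matches: 4

4


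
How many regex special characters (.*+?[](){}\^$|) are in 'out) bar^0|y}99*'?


Regex special characters are: . * + ? [ ] ( ) { } \ ^ $ |
Scanning 'out) bar^0|y}99*':
  pos 3: ')' -> SPECIAL
  pos 8: '^' -> SPECIAL
  pos 10: '|' -> SPECIAL
  pos 12: '}' -> SPECIAL
  pos 15: '*' -> SPECIAL
Special chars found: [')', '^', '|', '}', '*']
Total: 5

5


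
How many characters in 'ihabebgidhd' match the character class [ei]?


Character class [ei] matches any of: {e, i}
Scanning string 'ihabebgidhd' character by character:
  pos 0: 'i' -> MATCH
  pos 1: 'h' -> no
  pos 2: 'a' -> no
  pos 3: 'b' -> no
  pos 4: 'e' -> MATCH
  pos 5: 'b' -> no
  pos 6: 'g' -> no
  pos 7: 'i' -> MATCH
  pos 8: 'd' -> no
  pos 9: 'h' -> no
  pos 10: 'd' -> no
Total matches: 3

3


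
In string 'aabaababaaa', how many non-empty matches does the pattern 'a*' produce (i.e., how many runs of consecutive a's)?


Pattern 'a*' matches zero or more a's. We want non-empty runs of consecutive a's.
String: 'aabaababaaa'
Walking through the string to find runs of a's:
  Run 1: positions 0-1 -> 'aa'
  Run 2: positions 3-4 -> 'aa'
  Run 3: positions 6-6 -> 'a'
  Run 4: positions 8-10 -> 'aaa'
Non-empty runs found: ['aa', 'aa', 'a', 'aaa']
Count: 4

4


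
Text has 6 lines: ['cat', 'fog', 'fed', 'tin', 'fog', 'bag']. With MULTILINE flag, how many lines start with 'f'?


With MULTILINE flag, ^ matches the start of each line.
Lines: ['cat', 'fog', 'fed', 'tin', 'fog', 'bag']
Checking which lines start with 'f':
  Line 1: 'cat' -> no
  Line 2: 'fog' -> MATCH
  Line 3: 'fed' -> MATCH
  Line 4: 'tin' -> no
  Line 5: 'fog' -> MATCH
  Line 6: 'bag' -> no
Matching lines: ['fog', 'fed', 'fog']
Count: 3

3


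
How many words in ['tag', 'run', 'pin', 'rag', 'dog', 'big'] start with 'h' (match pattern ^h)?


Pattern ^h anchors to start of word. Check which words begin with 'h':
  'tag' -> no
  'run' -> no
  'pin' -> no
  'rag' -> no
  'dog' -> no
  'big' -> no
Matching words: []
Count: 0

0


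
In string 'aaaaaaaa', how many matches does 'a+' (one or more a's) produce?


Pattern 'a+' matches one or more consecutive a's.
String: 'aaaaaaaa'
Scanning for runs of a:
  Match 1: 'aaaaaaaa' (length 8)
Total matches: 1

1


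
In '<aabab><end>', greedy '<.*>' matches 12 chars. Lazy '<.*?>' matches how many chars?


Greedy '<.*>' tries to match as MUCH as possible.
Lazy '<.*?>' tries to match as LITTLE as possible.

String: '<aabab><end>'
Greedy '<.*>' starts at first '<' and extends to the LAST '>': '<aabab><end>' (12 chars)
Lazy '<.*?>' starts at first '<' and stops at the FIRST '>': '<aabab>' (7 chars)

7


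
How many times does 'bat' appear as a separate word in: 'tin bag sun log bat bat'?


Scanning each word for exact match 'bat':
  Word 1: 'tin' -> no
  Word 2: 'bag' -> no
  Word 3: 'sun' -> no
  Word 4: 'log' -> no
  Word 5: 'bat' -> MATCH
  Word 6: 'bat' -> MATCH
Total matches: 2

2


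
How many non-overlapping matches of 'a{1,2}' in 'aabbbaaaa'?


Pattern 'a{1,2}' matches between 1 and 2 consecutive a's (greedy).
String: 'aabbbaaaa'
Finding runs of a's and applying greedy matching:
  Run at pos 0: 'aa' (length 2)
  Run at pos 5: 'aaaa' (length 4)
Matches: ['aa', 'aa', 'aa']
Count: 3

3


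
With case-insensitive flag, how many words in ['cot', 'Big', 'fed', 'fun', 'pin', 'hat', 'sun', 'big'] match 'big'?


Case-insensitive matching: compare each word's lowercase form to 'big'.
  'cot' -> lower='cot' -> no
  'Big' -> lower='big' -> MATCH
  'fed' -> lower='fed' -> no
  'fun' -> lower='fun' -> no
  'pin' -> lower='pin' -> no
  'hat' -> lower='hat' -> no
  'sun' -> lower='sun' -> no
  'big' -> lower='big' -> MATCH
Matches: ['Big', 'big']
Count: 2

2


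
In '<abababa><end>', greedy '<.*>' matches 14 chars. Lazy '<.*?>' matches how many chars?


Greedy '<.*>' tries to match as MUCH as possible.
Lazy '<.*?>' tries to match as LITTLE as possible.

String: '<abababa><end>'
Greedy '<.*>' starts at first '<' and extends to the LAST '>': '<abababa><end>' (14 chars)
Lazy '<.*?>' starts at first '<' and stops at the FIRST '>': '<abababa>' (9 chars)

9


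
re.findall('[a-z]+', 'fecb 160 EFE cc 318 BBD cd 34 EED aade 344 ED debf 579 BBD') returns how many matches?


Pattern '[a-z]+' finds one or more lowercase letters.
Text: 'fecb 160 EFE cc 318 BBD cd 34 EED aade 344 ED debf 579 BBD'
Scanning for matches:
  Match 1: 'fecb'
  Match 2: 'cc'
  Match 3: 'cd'
  Match 4: 'aade'
  Match 5: 'debf'
Total matches: 5

5


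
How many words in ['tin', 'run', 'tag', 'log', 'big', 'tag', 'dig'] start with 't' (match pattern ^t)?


Pattern ^t anchors to start of word. Check which words begin with 't':
  'tin' -> MATCH (starts with 't')
  'run' -> no
  'tag' -> MATCH (starts with 't')
  'log' -> no
  'big' -> no
  'tag' -> MATCH (starts with 't')
  'dig' -> no
Matching words: ['tin', 'tag', 'tag']
Count: 3

3


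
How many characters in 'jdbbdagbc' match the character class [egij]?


Character class [egij] matches any of: {e, g, i, j}
Scanning string 'jdbbdagbc' character by character:
  pos 0: 'j' -> MATCH
  pos 1: 'd' -> no
  pos 2: 'b' -> no
  pos 3: 'b' -> no
  pos 4: 'd' -> no
  pos 5: 'a' -> no
  pos 6: 'g' -> MATCH
  pos 7: 'b' -> no
  pos 8: 'c' -> no
Total matches: 2

2


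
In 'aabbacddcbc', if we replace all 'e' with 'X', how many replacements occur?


re.sub('e', 'X', text) replaces every occurrence of 'e' with 'X'.
Text: 'aabbacddcbc'
Scanning for 'e':
Total replacements: 0

0


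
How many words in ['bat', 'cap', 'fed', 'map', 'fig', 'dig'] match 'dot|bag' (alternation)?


Alternation 'dot|bag' matches either 'dot' or 'bag'.
Checking each word:
  'bat' -> no
  'cap' -> no
  'fed' -> no
  'map' -> no
  'fig' -> no
  'dig' -> no
Matches: []
Count: 0

0


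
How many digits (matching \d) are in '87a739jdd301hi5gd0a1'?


\d matches any digit 0-9.
Scanning '87a739jdd301hi5gd0a1':
  pos 0: '8' -> DIGIT
  pos 1: '7' -> DIGIT
  pos 3: '7' -> DIGIT
  pos 4: '3' -> DIGIT
  pos 5: '9' -> DIGIT
  pos 9: '3' -> DIGIT
  pos 10: '0' -> DIGIT
  pos 11: '1' -> DIGIT
  pos 14: '5' -> DIGIT
  pos 17: '0' -> DIGIT
  pos 19: '1' -> DIGIT
Digits found: ['8', '7', '7', '3', '9', '3', '0', '1', '5', '0', '1']
Total: 11

11


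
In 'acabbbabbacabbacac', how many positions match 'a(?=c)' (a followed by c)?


Lookahead 'a(?=c)' matches 'a' only when followed by 'c'.
String: 'acabbbabbacabbacac'
Checking each position where char is 'a':
  pos 0: 'a' -> MATCH (next='c')
  pos 2: 'a' -> no (next='b')
  pos 6: 'a' -> no (next='b')
  pos 9: 'a' -> MATCH (next='c')
  pos 11: 'a' -> no (next='b')
  pos 14: 'a' -> MATCH (next='c')
  pos 16: 'a' -> MATCH (next='c')
Matching positions: [0, 9, 14, 16]
Count: 4

4


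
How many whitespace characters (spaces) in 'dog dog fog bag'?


\s matches whitespace characters (spaces, tabs, etc.).
Text: 'dog dog fog bag'
This text has 4 words separated by spaces.
Number of spaces = number of words - 1 = 4 - 1 = 3

3


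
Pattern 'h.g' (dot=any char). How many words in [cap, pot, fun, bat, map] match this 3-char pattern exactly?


Pattern 'h.g' means: starts with 'h', any single char, ends with 'g'.
Checking each word (must be exactly 3 chars):
  'cap' (len=3): no
  'pot' (len=3): no
  'fun' (len=3): no
  'bat' (len=3): no
  'map' (len=3): no
Matching words: []
Total: 0

0


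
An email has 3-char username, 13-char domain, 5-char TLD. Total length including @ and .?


An email address has format: username@domain.tld
Username length: 3
'@' character: 1
Domain length: 13
'.' character: 1
TLD length: 5
Total = 3 + 1 + 13 + 1 + 5 = 23

23


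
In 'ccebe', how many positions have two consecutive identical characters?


Looking for consecutive identical characters in 'ccebe':
  pos 0-1: 'c' vs 'c' -> MATCH ('cc')
  pos 1-2: 'c' vs 'e' -> different
  pos 2-3: 'e' vs 'b' -> different
  pos 3-4: 'b' vs 'e' -> different
Consecutive identical pairs: ['cc']
Count: 1

1


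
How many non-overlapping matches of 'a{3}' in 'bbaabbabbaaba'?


Pattern 'a{3}' matches exactly 3 consecutive a's (greedy, non-overlapping).
String: 'bbaabbabbaaba'
Scanning for runs of a's:
  Run at pos 2: 'aa' (length 2) -> 0 match(es)
  Run at pos 6: 'a' (length 1) -> 0 match(es)
  Run at pos 9: 'aa' (length 2) -> 0 match(es)
  Run at pos 12: 'a' (length 1) -> 0 match(es)
Matches found: []
Total: 0

0


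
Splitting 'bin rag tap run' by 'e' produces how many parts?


Splitting by 'e' breaks the string at each occurrence of the separator.
Text: 'bin rag tap run'
Parts after split:
  Part 1: 'bin rag tap run'
Total parts: 1

1


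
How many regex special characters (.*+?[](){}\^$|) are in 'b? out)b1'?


Regex special characters are: . * + ? [ ] ( ) { } \ ^ $ |
Scanning 'b? out)b1':
  pos 1: '?' -> SPECIAL
  pos 6: ')' -> SPECIAL
Special chars found: ['?', ')']
Total: 2

2


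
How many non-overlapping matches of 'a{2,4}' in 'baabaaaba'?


Pattern 'a{2,4}' matches between 2 and 4 consecutive a's (greedy).
String: 'baabaaaba'
Finding runs of a's and applying greedy matching:
  Run at pos 1: 'aa' (length 2)
  Run at pos 4: 'aaa' (length 3)
  Run at pos 8: 'a' (length 1)
Matches: ['aa', 'aaa']
Count: 2

2


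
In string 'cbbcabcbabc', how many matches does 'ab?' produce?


Pattern 'ab?' matches 'a' optionally followed by 'b'.
String: 'cbbcabcbabc'
Scanning left to right for 'a' then checking next char:
  Match 1: 'ab' (a followed by b)
  Match 2: 'ab' (a followed by b)
Total matches: 2

2


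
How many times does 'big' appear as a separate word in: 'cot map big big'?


Scanning each word for exact match 'big':
  Word 1: 'cot' -> no
  Word 2: 'map' -> no
  Word 3: 'big' -> MATCH
  Word 4: 'big' -> MATCH
Total matches: 2

2


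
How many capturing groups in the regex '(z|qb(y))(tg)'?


To count capturing groups, count each '(' that starts a group.
Pattern: '(z|qb(y))(tg)'
Walking through the pattern:
  Position 0: '(' -> group #1
  Position 5: '(' -> group #2
  Position 9: '(' -> group #3
Total capturing groups: 3

3


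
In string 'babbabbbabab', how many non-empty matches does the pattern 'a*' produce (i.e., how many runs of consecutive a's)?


Pattern 'a*' matches zero or more a's. We want non-empty runs of consecutive a's.
String: 'babbabbbabab'
Walking through the string to find runs of a's:
  Run 1: positions 1-1 -> 'a'
  Run 2: positions 4-4 -> 'a'
  Run 3: positions 8-8 -> 'a'
  Run 4: positions 10-10 -> 'a'
Non-empty runs found: ['a', 'a', 'a', 'a']
Count: 4

4


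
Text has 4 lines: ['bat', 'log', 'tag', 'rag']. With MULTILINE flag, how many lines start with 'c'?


With MULTILINE flag, ^ matches the start of each line.
Lines: ['bat', 'log', 'tag', 'rag']
Checking which lines start with 'c':
  Line 1: 'bat' -> no
  Line 2: 'log' -> no
  Line 3: 'tag' -> no
  Line 4: 'rag' -> no
Matching lines: []
Count: 0

0


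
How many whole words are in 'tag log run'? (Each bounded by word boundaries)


Word boundaries (\b) mark the start/end of each word.
Text: 'tag log run'
Splitting by whitespace:
  Word 1: 'tag'
  Word 2: 'log'
  Word 3: 'run'
Total whole words: 3

3


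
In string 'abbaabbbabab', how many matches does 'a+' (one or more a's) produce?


Pattern 'a+' matches one or more consecutive a's.
String: 'abbaabbbabab'
Scanning for runs of a:
  Match 1: 'a' (length 1)
  Match 2: 'aa' (length 2)
  Match 3: 'a' (length 1)
  Match 4: 'a' (length 1)
Total matches: 4

4


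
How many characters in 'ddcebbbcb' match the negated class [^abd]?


Negated class [^abd] matches any char NOT in {a, b, d}
Scanning 'ddcebbbcb':
  pos 0: 'd' -> no (excluded)
  pos 1: 'd' -> no (excluded)
  pos 2: 'c' -> MATCH
  pos 3: 'e' -> MATCH
  pos 4: 'b' -> no (excluded)
  pos 5: 'b' -> no (excluded)
  pos 6: 'b' -> no (excluded)
  pos 7: 'c' -> MATCH
  pos 8: 'b' -> no (excluded)
Total matches: 3

3


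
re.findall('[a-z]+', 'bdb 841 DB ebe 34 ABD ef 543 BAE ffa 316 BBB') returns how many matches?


Pattern '[a-z]+' finds one or more lowercase letters.
Text: 'bdb 841 DB ebe 34 ABD ef 543 BAE ffa 316 BBB'
Scanning for matches:
  Match 1: 'bdb'
  Match 2: 'ebe'
  Match 3: 'ef'
  Match 4: 'ffa'
Total matches: 4

4


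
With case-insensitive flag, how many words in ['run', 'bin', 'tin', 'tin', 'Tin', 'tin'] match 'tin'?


Case-insensitive matching: compare each word's lowercase form to 'tin'.
  'run' -> lower='run' -> no
  'bin' -> lower='bin' -> no
  'tin' -> lower='tin' -> MATCH
  'tin' -> lower='tin' -> MATCH
  'Tin' -> lower='tin' -> MATCH
  'tin' -> lower='tin' -> MATCH
Matches: ['tin', 'tin', 'Tin', 'tin']
Count: 4

4


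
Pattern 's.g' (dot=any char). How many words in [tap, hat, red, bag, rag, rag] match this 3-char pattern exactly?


Pattern 's.g' means: starts with 's', any single char, ends with 'g'.
Checking each word (must be exactly 3 chars):
  'tap' (len=3): no
  'hat' (len=3): no
  'red' (len=3): no
  'bag' (len=3): no
  'rag' (len=3): no
  'rag' (len=3): no
Matching words: []
Total: 0

0


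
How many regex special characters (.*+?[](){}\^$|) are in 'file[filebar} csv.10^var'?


Regex special characters are: . * + ? [ ] ( ) { } \ ^ $ |
Scanning 'file[filebar} csv.10^var':
  pos 4: '[' -> SPECIAL
  pos 12: '}' -> SPECIAL
  pos 17: '.' -> SPECIAL
  pos 20: '^' -> SPECIAL
Special chars found: ['[', '}', '.', '^']
Total: 4

4


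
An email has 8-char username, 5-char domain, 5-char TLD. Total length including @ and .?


An email address has format: username@domain.tld
Username length: 8
'@' character: 1
Domain length: 5
'.' character: 1
TLD length: 5
Total = 8 + 1 + 5 + 1 + 5 = 20

20


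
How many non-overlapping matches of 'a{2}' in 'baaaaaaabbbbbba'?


Pattern 'a{2}' matches exactly 2 consecutive a's (greedy, non-overlapping).
String: 'baaaaaaabbbbbba'
Scanning for runs of a's:
  Run at pos 1: 'aaaaaaa' (length 7) -> 3 match(es)
  Run at pos 14: 'a' (length 1) -> 0 match(es)
Matches found: ['aa', 'aa', 'aa']
Total: 3

3


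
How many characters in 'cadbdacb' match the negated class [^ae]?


Negated class [^ae] matches any char NOT in {a, e}
Scanning 'cadbdacb':
  pos 0: 'c' -> MATCH
  pos 1: 'a' -> no (excluded)
  pos 2: 'd' -> MATCH
  pos 3: 'b' -> MATCH
  pos 4: 'd' -> MATCH
  pos 5: 'a' -> no (excluded)
  pos 6: 'c' -> MATCH
  pos 7: 'b' -> MATCH
Total matches: 6

6


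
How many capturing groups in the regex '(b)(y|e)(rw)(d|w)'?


To count capturing groups, count each '(' that starts a group.
Pattern: '(b)(y|e)(rw)(d|w)'
Walking through the pattern:
  Position 0: '(' -> group #1
  Position 3: '(' -> group #2
  Position 8: '(' -> group #3
  Position 12: '(' -> group #4
Total capturing groups: 4

4


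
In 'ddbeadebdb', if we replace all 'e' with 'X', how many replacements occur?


re.sub('e', 'X', text) replaces every occurrence of 'e' with 'X'.
Text: 'ddbeadebdb'
Scanning for 'e':
  pos 3: 'e' -> replacement #1
  pos 6: 'e' -> replacement #2
Total replacements: 2

2


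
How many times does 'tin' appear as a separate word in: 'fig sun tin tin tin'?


Scanning each word for exact match 'tin':
  Word 1: 'fig' -> no
  Word 2: 'sun' -> no
  Word 3: 'tin' -> MATCH
  Word 4: 'tin' -> MATCH
  Word 5: 'tin' -> MATCH
Total matches: 3

3


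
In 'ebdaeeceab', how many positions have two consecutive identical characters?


Looking for consecutive identical characters in 'ebdaeeceab':
  pos 0-1: 'e' vs 'b' -> different
  pos 1-2: 'b' vs 'd' -> different
  pos 2-3: 'd' vs 'a' -> different
  pos 3-4: 'a' vs 'e' -> different
  pos 4-5: 'e' vs 'e' -> MATCH ('ee')
  pos 5-6: 'e' vs 'c' -> different
  pos 6-7: 'c' vs 'e' -> different
  pos 7-8: 'e' vs 'a' -> different
  pos 8-9: 'a' vs 'b' -> different
Consecutive identical pairs: ['ee']
Count: 1

1


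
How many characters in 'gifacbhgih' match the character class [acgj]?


Character class [acgj] matches any of: {a, c, g, j}
Scanning string 'gifacbhgih' character by character:
  pos 0: 'g' -> MATCH
  pos 1: 'i' -> no
  pos 2: 'f' -> no
  pos 3: 'a' -> MATCH
  pos 4: 'c' -> MATCH
  pos 5: 'b' -> no
  pos 6: 'h' -> no
  pos 7: 'g' -> MATCH
  pos 8: 'i' -> no
  pos 9: 'h' -> no
Total matches: 4

4


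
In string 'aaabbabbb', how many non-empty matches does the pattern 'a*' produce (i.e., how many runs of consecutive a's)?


Pattern 'a*' matches zero or more a's. We want non-empty runs of consecutive a's.
String: 'aaabbabbb'
Walking through the string to find runs of a's:
  Run 1: positions 0-2 -> 'aaa'
  Run 2: positions 5-5 -> 'a'
Non-empty runs found: ['aaa', 'a']
Count: 2

2


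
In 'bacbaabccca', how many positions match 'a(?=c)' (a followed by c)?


Lookahead 'a(?=c)' matches 'a' only when followed by 'c'.
String: 'bacbaabccca'
Checking each position where char is 'a':
  pos 1: 'a' -> MATCH (next='c')
  pos 4: 'a' -> no (next='a')
  pos 5: 'a' -> no (next='b')
Matching positions: [1]
Count: 1

1


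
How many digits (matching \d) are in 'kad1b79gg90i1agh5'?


\d matches any digit 0-9.
Scanning 'kad1b79gg90i1agh5':
  pos 3: '1' -> DIGIT
  pos 5: '7' -> DIGIT
  pos 6: '9' -> DIGIT
  pos 9: '9' -> DIGIT
  pos 10: '0' -> DIGIT
  pos 12: '1' -> DIGIT
  pos 16: '5' -> DIGIT
Digits found: ['1', '7', '9', '9', '0', '1', '5']
Total: 7

7


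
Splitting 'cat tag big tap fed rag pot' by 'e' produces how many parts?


Splitting by 'e' breaks the string at each occurrence of the separator.
Text: 'cat tag big tap fed rag pot'
Parts after split:
  Part 1: 'cat tag big tap f'
  Part 2: 'd rag pot'
Total parts: 2

2


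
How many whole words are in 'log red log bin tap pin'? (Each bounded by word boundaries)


Word boundaries (\b) mark the start/end of each word.
Text: 'log red log bin tap pin'
Splitting by whitespace:
  Word 1: 'log'
  Word 2: 'red'
  Word 3: 'log'
  Word 4: 'bin'
  Word 5: 'tap'
  Word 6: 'pin'
Total whole words: 6

6


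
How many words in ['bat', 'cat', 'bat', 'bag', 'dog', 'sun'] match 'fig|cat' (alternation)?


Alternation 'fig|cat' matches either 'fig' or 'cat'.
Checking each word:
  'bat' -> no
  'cat' -> MATCH
  'bat' -> no
  'bag' -> no
  'dog' -> no
  'sun' -> no
Matches: ['cat']
Count: 1

1


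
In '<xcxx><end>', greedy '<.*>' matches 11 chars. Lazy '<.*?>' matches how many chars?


Greedy '<.*>' tries to match as MUCH as possible.
Lazy '<.*?>' tries to match as LITTLE as possible.

String: '<xcxx><end>'
Greedy '<.*>' starts at first '<' and extends to the LAST '>': '<xcxx><end>' (11 chars)
Lazy '<.*?>' starts at first '<' and stops at the FIRST '>': '<xcxx>' (6 chars)

6


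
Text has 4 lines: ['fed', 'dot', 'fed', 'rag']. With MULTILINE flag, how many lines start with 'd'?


With MULTILINE flag, ^ matches the start of each line.
Lines: ['fed', 'dot', 'fed', 'rag']
Checking which lines start with 'd':
  Line 1: 'fed' -> no
  Line 2: 'dot' -> MATCH
  Line 3: 'fed' -> no
  Line 4: 'rag' -> no
Matching lines: ['dot']
Count: 1

1


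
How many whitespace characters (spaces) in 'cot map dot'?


\s matches whitespace characters (spaces, tabs, etc.).
Text: 'cot map dot'
This text has 3 words separated by spaces.
Number of spaces = number of words - 1 = 3 - 1 = 2

2


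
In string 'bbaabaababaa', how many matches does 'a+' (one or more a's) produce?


Pattern 'a+' matches one or more consecutive a's.
String: 'bbaabaababaa'
Scanning for runs of a:
  Match 1: 'aa' (length 2)
  Match 2: 'aa' (length 2)
  Match 3: 'a' (length 1)
  Match 4: 'aa' (length 2)
Total matches: 4

4


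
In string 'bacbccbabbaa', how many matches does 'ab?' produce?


Pattern 'ab?' matches 'a' optionally followed by 'b'.
String: 'bacbccbabbaa'
Scanning left to right for 'a' then checking next char:
  Match 1: 'a' (a not followed by b)
  Match 2: 'ab' (a followed by b)
  Match 3: 'a' (a not followed by b)
  Match 4: 'a' (a not followed by b)
Total matches: 4

4


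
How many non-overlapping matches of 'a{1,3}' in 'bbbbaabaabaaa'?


Pattern 'a{1,3}' matches between 1 and 3 consecutive a's (greedy).
String: 'bbbbaabaabaaa'
Finding runs of a's and applying greedy matching:
  Run at pos 4: 'aa' (length 2)
  Run at pos 7: 'aa' (length 2)
  Run at pos 10: 'aaa' (length 3)
Matches: ['aa', 'aa', 'aaa']
Count: 3

3


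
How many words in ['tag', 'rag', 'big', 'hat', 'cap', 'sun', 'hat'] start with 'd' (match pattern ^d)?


Pattern ^d anchors to start of word. Check which words begin with 'd':
  'tag' -> no
  'rag' -> no
  'big' -> no
  'hat' -> no
  'cap' -> no
  'sun' -> no
  'hat' -> no
Matching words: []
Count: 0

0


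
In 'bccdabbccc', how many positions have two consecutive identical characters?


Looking for consecutive identical characters in 'bccdabbccc':
  pos 0-1: 'b' vs 'c' -> different
  pos 1-2: 'c' vs 'c' -> MATCH ('cc')
  pos 2-3: 'c' vs 'd' -> different
  pos 3-4: 'd' vs 'a' -> different
  pos 4-5: 'a' vs 'b' -> different
  pos 5-6: 'b' vs 'b' -> MATCH ('bb')
  pos 6-7: 'b' vs 'c' -> different
  pos 7-8: 'c' vs 'c' -> MATCH ('cc')
  pos 8-9: 'c' vs 'c' -> MATCH ('cc')
Consecutive identical pairs: ['cc', 'bb', 'cc', 'cc']
Count: 4

4


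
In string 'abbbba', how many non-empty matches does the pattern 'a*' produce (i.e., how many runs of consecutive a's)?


Pattern 'a*' matches zero or more a's. We want non-empty runs of consecutive a's.
String: 'abbbba'
Walking through the string to find runs of a's:
  Run 1: positions 0-0 -> 'a'
  Run 2: positions 5-5 -> 'a'
Non-empty runs found: ['a', 'a']
Count: 2

2


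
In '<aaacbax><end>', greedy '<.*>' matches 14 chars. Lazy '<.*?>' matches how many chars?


Greedy '<.*>' tries to match as MUCH as possible.
Lazy '<.*?>' tries to match as LITTLE as possible.

String: '<aaacbax><end>'
Greedy '<.*>' starts at first '<' and extends to the LAST '>': '<aaacbax><end>' (14 chars)
Lazy '<.*?>' starts at first '<' and stops at the FIRST '>': '<aaacbax>' (9 chars)

9


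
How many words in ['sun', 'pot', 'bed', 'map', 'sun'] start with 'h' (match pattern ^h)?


Pattern ^h anchors to start of word. Check which words begin with 'h':
  'sun' -> no
  'pot' -> no
  'bed' -> no
  'map' -> no
  'sun' -> no
Matching words: []
Count: 0

0


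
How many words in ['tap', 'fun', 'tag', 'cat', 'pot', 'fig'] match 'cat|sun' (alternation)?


Alternation 'cat|sun' matches either 'cat' or 'sun'.
Checking each word:
  'tap' -> no
  'fun' -> no
  'tag' -> no
  'cat' -> MATCH
  'pot' -> no
  'fig' -> no
Matches: ['cat']
Count: 1

1


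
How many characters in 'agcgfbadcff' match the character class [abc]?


Character class [abc] matches any of: {a, b, c}
Scanning string 'agcgfbadcff' character by character:
  pos 0: 'a' -> MATCH
  pos 1: 'g' -> no
  pos 2: 'c' -> MATCH
  pos 3: 'g' -> no
  pos 4: 'f' -> no
  pos 5: 'b' -> MATCH
  pos 6: 'a' -> MATCH
  pos 7: 'd' -> no
  pos 8: 'c' -> MATCH
  pos 9: 'f' -> no
  pos 10: 'f' -> no
Total matches: 5

5


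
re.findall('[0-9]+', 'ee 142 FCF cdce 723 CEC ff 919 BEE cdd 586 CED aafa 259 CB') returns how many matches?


Pattern '[0-9]+' finds one or more digits.
Text: 'ee 142 FCF cdce 723 CEC ff 919 BEE cdd 586 CED aafa 259 CB'
Scanning for matches:
  Match 1: '142'
  Match 2: '723'
  Match 3: '919'
  Match 4: '586'
  Match 5: '259'
Total matches: 5

5


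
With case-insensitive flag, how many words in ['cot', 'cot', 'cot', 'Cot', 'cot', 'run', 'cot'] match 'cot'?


Case-insensitive matching: compare each word's lowercase form to 'cot'.
  'cot' -> lower='cot' -> MATCH
  'cot' -> lower='cot' -> MATCH
  'cot' -> lower='cot' -> MATCH
  'Cot' -> lower='cot' -> MATCH
  'cot' -> lower='cot' -> MATCH
  'run' -> lower='run' -> no
  'cot' -> lower='cot' -> MATCH
Matches: ['cot', 'cot', 'cot', 'Cot', 'cot', 'cot']
Count: 6

6


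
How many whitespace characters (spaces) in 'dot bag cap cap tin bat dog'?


\s matches whitespace characters (spaces, tabs, etc.).
Text: 'dot bag cap cap tin bat dog'
This text has 7 words separated by spaces.
Number of spaces = number of words - 1 = 7 - 1 = 6

6


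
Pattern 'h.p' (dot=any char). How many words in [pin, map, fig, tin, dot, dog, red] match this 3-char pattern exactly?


Pattern 'h.p' means: starts with 'h', any single char, ends with 'p'.
Checking each word (must be exactly 3 chars):
  'pin' (len=3): no
  'map' (len=3): no
  'fig' (len=3): no
  'tin' (len=3): no
  'dot' (len=3): no
  'dog' (len=3): no
  'red' (len=3): no
Matching words: []
Total: 0

0


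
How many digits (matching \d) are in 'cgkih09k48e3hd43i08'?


\d matches any digit 0-9.
Scanning 'cgkih09k48e3hd43i08':
  pos 5: '0' -> DIGIT
  pos 6: '9' -> DIGIT
  pos 8: '4' -> DIGIT
  pos 9: '8' -> DIGIT
  pos 11: '3' -> DIGIT
  pos 14: '4' -> DIGIT
  pos 15: '3' -> DIGIT
  pos 17: '0' -> DIGIT
  pos 18: '8' -> DIGIT
Digits found: ['0', '9', '4', '8', '3', '4', '3', '0', '8']
Total: 9

9


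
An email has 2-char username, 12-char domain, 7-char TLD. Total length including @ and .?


An email address has format: username@domain.tld
Username length: 2
'@' character: 1
Domain length: 12
'.' character: 1
TLD length: 7
Total = 2 + 1 + 12 + 1 + 7 = 23

23


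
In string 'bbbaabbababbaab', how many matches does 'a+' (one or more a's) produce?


Pattern 'a+' matches one or more consecutive a's.
String: 'bbbaabbababbaab'
Scanning for runs of a:
  Match 1: 'aa' (length 2)
  Match 2: 'a' (length 1)
  Match 3: 'a' (length 1)
  Match 4: 'aa' (length 2)
Total matches: 4

4


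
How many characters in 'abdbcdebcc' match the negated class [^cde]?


Negated class [^cde] matches any char NOT in {c, d, e}
Scanning 'abdbcdebcc':
  pos 0: 'a' -> MATCH
  pos 1: 'b' -> MATCH
  pos 2: 'd' -> no (excluded)
  pos 3: 'b' -> MATCH
  pos 4: 'c' -> no (excluded)
  pos 5: 'd' -> no (excluded)
  pos 6: 'e' -> no (excluded)
  pos 7: 'b' -> MATCH
  pos 8: 'c' -> no (excluded)
  pos 9: 'c' -> no (excluded)
Total matches: 4

4


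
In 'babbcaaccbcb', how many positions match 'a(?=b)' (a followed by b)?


Lookahead 'a(?=b)' matches 'a' only when followed by 'b'.
String: 'babbcaaccbcb'
Checking each position where char is 'a':
  pos 1: 'a' -> MATCH (next='b')
  pos 5: 'a' -> no (next='a')
  pos 6: 'a' -> no (next='c')
Matching positions: [1]
Count: 1

1


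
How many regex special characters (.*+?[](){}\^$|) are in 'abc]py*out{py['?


Regex special characters are: . * + ? [ ] ( ) { } \ ^ $ |
Scanning 'abc]py*out{py[':
  pos 3: ']' -> SPECIAL
  pos 6: '*' -> SPECIAL
  pos 10: '{' -> SPECIAL
  pos 13: '[' -> SPECIAL
Special chars found: [']', '*', '{', '[']
Total: 4

4


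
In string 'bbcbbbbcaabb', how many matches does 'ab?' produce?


Pattern 'ab?' matches 'a' optionally followed by 'b'.
String: 'bbcbbbbcaabb'
Scanning left to right for 'a' then checking next char:
  Match 1: 'a' (a not followed by b)
  Match 2: 'ab' (a followed by b)
Total matches: 2

2


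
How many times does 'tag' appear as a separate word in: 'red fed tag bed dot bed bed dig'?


Scanning each word for exact match 'tag':
  Word 1: 'red' -> no
  Word 2: 'fed' -> no
  Word 3: 'tag' -> MATCH
  Word 4: 'bed' -> no
  Word 5: 'dot' -> no
  Word 6: 'bed' -> no
  Word 7: 'bed' -> no
  Word 8: 'dig' -> no
Total matches: 1

1


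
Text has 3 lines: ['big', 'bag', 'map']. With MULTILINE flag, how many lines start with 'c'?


With MULTILINE flag, ^ matches the start of each line.
Lines: ['big', 'bag', 'map']
Checking which lines start with 'c':
  Line 1: 'big' -> no
  Line 2: 'bag' -> no
  Line 3: 'map' -> no
Matching lines: []
Count: 0

0


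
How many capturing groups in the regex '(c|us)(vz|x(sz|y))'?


To count capturing groups, count each '(' that starts a group.
Pattern: '(c|us)(vz|x(sz|y))'
Walking through the pattern:
  Position 0: '(' -> group #1
  Position 6: '(' -> group #2
  Position 11: '(' -> group #3
Total capturing groups: 3

3


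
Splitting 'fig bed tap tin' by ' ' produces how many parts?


Splitting by ' ' breaks the string at each occurrence of the separator.
Text: 'fig bed tap tin'
Parts after split:
  Part 1: 'fig'
  Part 2: 'bed'
  Part 3: 'tap'
  Part 4: 'tin'
Total parts: 4

4


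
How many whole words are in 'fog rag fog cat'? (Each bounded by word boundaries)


Word boundaries (\b) mark the start/end of each word.
Text: 'fog rag fog cat'
Splitting by whitespace:
  Word 1: 'fog'
  Word 2: 'rag'
  Word 3: 'fog'
  Word 4: 'cat'
Total whole words: 4

4


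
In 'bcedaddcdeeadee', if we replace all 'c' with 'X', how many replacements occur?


re.sub('c', 'X', text) replaces every occurrence of 'c' with 'X'.
Text: 'bcedaddcdeeadee'
Scanning for 'c':
  pos 1: 'c' -> replacement #1
  pos 7: 'c' -> replacement #2
Total replacements: 2

2


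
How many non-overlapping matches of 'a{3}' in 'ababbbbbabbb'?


Pattern 'a{3}' matches exactly 3 consecutive a's (greedy, non-overlapping).
String: 'ababbbbbabbb'
Scanning for runs of a's:
  Run at pos 0: 'a' (length 1) -> 0 match(es)
  Run at pos 2: 'a' (length 1) -> 0 match(es)
  Run at pos 8: 'a' (length 1) -> 0 match(es)
Matches found: []
Total: 0

0


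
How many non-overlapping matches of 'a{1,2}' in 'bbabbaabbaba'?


Pattern 'a{1,2}' matches between 1 and 2 consecutive a's (greedy).
String: 'bbabbaabbaba'
Finding runs of a's and applying greedy matching:
  Run at pos 2: 'a' (length 1)
  Run at pos 5: 'aa' (length 2)
  Run at pos 9: 'a' (length 1)
  Run at pos 11: 'a' (length 1)
Matches: ['a', 'aa', 'a', 'a']
Count: 4

4


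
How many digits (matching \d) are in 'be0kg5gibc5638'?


\d matches any digit 0-9.
Scanning 'be0kg5gibc5638':
  pos 2: '0' -> DIGIT
  pos 5: '5' -> DIGIT
  pos 10: '5' -> DIGIT
  pos 11: '6' -> DIGIT
  pos 12: '3' -> DIGIT
  pos 13: '8' -> DIGIT
Digits found: ['0', '5', '5', '6', '3', '8']
Total: 6

6


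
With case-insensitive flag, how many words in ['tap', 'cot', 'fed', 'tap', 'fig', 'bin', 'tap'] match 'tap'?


Case-insensitive matching: compare each word's lowercase form to 'tap'.
  'tap' -> lower='tap' -> MATCH
  'cot' -> lower='cot' -> no
  'fed' -> lower='fed' -> no
  'tap' -> lower='tap' -> MATCH
  'fig' -> lower='fig' -> no
  'bin' -> lower='bin' -> no
  'tap' -> lower='tap' -> MATCH
Matches: ['tap', 'tap', 'tap']
Count: 3

3


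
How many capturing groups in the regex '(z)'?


To count capturing groups, count each '(' that starts a group.
Pattern: '(z)'
Walking through the pattern:
  Position 0: '(' -> group #1
Total capturing groups: 1

1


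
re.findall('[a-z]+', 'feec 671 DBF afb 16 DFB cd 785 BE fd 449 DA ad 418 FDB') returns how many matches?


Pattern '[a-z]+' finds one or more lowercase letters.
Text: 'feec 671 DBF afb 16 DFB cd 785 BE fd 449 DA ad 418 FDB'
Scanning for matches:
  Match 1: 'feec'
  Match 2: 'afb'
  Match 3: 'cd'
  Match 4: 'fd'
  Match 5: 'ad'
Total matches: 5

5


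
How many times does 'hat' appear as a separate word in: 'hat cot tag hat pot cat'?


Scanning each word for exact match 'hat':
  Word 1: 'hat' -> MATCH
  Word 2: 'cot' -> no
  Word 3: 'tag' -> no
  Word 4: 'hat' -> MATCH
  Word 5: 'pot' -> no
  Word 6: 'cat' -> no
Total matches: 2

2


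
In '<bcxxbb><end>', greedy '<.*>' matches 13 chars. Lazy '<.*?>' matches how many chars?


Greedy '<.*>' tries to match as MUCH as possible.
Lazy '<.*?>' tries to match as LITTLE as possible.

String: '<bcxxbb><end>'
Greedy '<.*>' starts at first '<' and extends to the LAST '>': '<bcxxbb><end>' (13 chars)
Lazy '<.*?>' starts at first '<' and stops at the FIRST '>': '<bcxxbb>' (8 chars)

8


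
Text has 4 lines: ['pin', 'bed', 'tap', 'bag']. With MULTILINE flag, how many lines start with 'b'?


With MULTILINE flag, ^ matches the start of each line.
Lines: ['pin', 'bed', 'tap', 'bag']
Checking which lines start with 'b':
  Line 1: 'pin' -> no
  Line 2: 'bed' -> MATCH
  Line 3: 'tap' -> no
  Line 4: 'bag' -> MATCH
Matching lines: ['bed', 'bag']
Count: 2

2


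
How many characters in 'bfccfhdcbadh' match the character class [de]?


Character class [de] matches any of: {d, e}
Scanning string 'bfccfhdcbadh' character by character:
  pos 0: 'b' -> no
  pos 1: 'f' -> no
  pos 2: 'c' -> no
  pos 3: 'c' -> no
  pos 4: 'f' -> no
  pos 5: 'h' -> no
  pos 6: 'd' -> MATCH
  pos 7: 'c' -> no
  pos 8: 'b' -> no
  pos 9: 'a' -> no
  pos 10: 'd' -> MATCH
  pos 11: 'h' -> no
Total matches: 2

2


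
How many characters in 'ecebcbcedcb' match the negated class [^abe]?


Negated class [^abe] matches any char NOT in {a, b, e}
Scanning 'ecebcbcedcb':
  pos 0: 'e' -> no (excluded)
  pos 1: 'c' -> MATCH
  pos 2: 'e' -> no (excluded)
  pos 3: 'b' -> no (excluded)
  pos 4: 'c' -> MATCH
  pos 5: 'b' -> no (excluded)
  pos 6: 'c' -> MATCH
  pos 7: 'e' -> no (excluded)
  pos 8: 'd' -> MATCH
  pos 9: 'c' -> MATCH
  pos 10: 'b' -> no (excluded)
Total matches: 5

5


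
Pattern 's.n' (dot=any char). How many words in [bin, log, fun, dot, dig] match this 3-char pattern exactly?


Pattern 's.n' means: starts with 's', any single char, ends with 'n'.
Checking each word (must be exactly 3 chars):
  'bin' (len=3): no
  'log' (len=3): no
  'fun' (len=3): no
  'dot' (len=3): no
  'dig' (len=3): no
Matching words: []
Total: 0

0


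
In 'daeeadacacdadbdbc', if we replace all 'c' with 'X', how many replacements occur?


re.sub('c', 'X', text) replaces every occurrence of 'c' with 'X'.
Text: 'daeeadacacdadbdbc'
Scanning for 'c':
  pos 7: 'c' -> replacement #1
  pos 9: 'c' -> replacement #2
  pos 16: 'c' -> replacement #3
Total replacements: 3

3


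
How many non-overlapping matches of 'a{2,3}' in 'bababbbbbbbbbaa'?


Pattern 'a{2,3}' matches between 2 and 3 consecutive a's (greedy).
String: 'bababbbbbbbbbaa'
Finding runs of a's and applying greedy matching:
  Run at pos 1: 'a' (length 1)
  Run at pos 3: 'a' (length 1)
  Run at pos 13: 'aa' (length 2)
Matches: ['aa']
Count: 1

1


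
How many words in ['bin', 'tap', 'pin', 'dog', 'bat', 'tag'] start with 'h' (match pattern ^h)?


Pattern ^h anchors to start of word. Check which words begin with 'h':
  'bin' -> no
  'tap' -> no
  'pin' -> no
  'dog' -> no
  'bat' -> no
  'tag' -> no
Matching words: []
Count: 0

0


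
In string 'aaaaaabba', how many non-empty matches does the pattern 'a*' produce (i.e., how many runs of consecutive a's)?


Pattern 'a*' matches zero or more a's. We want non-empty runs of consecutive a's.
String: 'aaaaaabba'
Walking through the string to find runs of a's:
  Run 1: positions 0-5 -> 'aaaaaa'
  Run 2: positions 8-8 -> 'a'
Non-empty runs found: ['aaaaaa', 'a']
Count: 2

2


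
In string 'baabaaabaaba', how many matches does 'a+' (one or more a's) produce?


Pattern 'a+' matches one or more consecutive a's.
String: 'baabaaabaaba'
Scanning for runs of a:
  Match 1: 'aa' (length 2)
  Match 2: 'aaa' (length 3)
  Match 3: 'aa' (length 2)
  Match 4: 'a' (length 1)
Total matches: 4

4


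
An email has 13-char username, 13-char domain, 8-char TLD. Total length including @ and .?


An email address has format: username@domain.tld
Username length: 13
'@' character: 1
Domain length: 13
'.' character: 1
TLD length: 8
Total = 13 + 1 + 13 + 1 + 8 = 36

36


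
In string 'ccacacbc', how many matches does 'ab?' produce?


Pattern 'ab?' matches 'a' optionally followed by 'b'.
String: 'ccacacbc'
Scanning left to right for 'a' then checking next char:
  Match 1: 'a' (a not followed by b)
  Match 2: 'a' (a not followed by b)
Total matches: 2

2


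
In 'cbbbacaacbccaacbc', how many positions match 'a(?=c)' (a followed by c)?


Lookahead 'a(?=c)' matches 'a' only when followed by 'c'.
String: 'cbbbacaacbccaacbc'
Checking each position where char is 'a':
  pos 4: 'a' -> MATCH (next='c')
  pos 6: 'a' -> no (next='a')
  pos 7: 'a' -> MATCH (next='c')
  pos 12: 'a' -> no (next='a')
  pos 13: 'a' -> MATCH (next='c')
Matching positions: [4, 7, 13]
Count: 3

3


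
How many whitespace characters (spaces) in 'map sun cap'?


\s matches whitespace characters (spaces, tabs, etc.).
Text: 'map sun cap'
This text has 3 words separated by spaces.
Number of spaces = number of words - 1 = 3 - 1 = 2

2


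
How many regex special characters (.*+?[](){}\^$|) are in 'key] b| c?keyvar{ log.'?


Regex special characters are: . * + ? [ ] ( ) { } \ ^ $ |
Scanning 'key] b| c?keyvar{ log.':
  pos 3: ']' -> SPECIAL
  pos 6: '|' -> SPECIAL
  pos 9: '?' -> SPECIAL
  pos 16: '{' -> SPECIAL
  pos 21: '.' -> SPECIAL
Special chars found: [']', '|', '?', '{', '.']
Total: 5

5


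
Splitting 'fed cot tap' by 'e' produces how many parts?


Splitting by 'e' breaks the string at each occurrence of the separator.
Text: 'fed cot tap'
Parts after split:
  Part 1: 'f'
  Part 2: 'd cot tap'
Total parts: 2

2


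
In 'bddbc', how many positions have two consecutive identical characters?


Looking for consecutive identical characters in 'bddbc':
  pos 0-1: 'b' vs 'd' -> different
  pos 1-2: 'd' vs 'd' -> MATCH ('dd')
  pos 2-3: 'd' vs 'b' -> different
  pos 3-4: 'b' vs 'c' -> different
Consecutive identical pairs: ['dd']
Count: 1

1


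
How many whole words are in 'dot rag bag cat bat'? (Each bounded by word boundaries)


Word boundaries (\b) mark the start/end of each word.
Text: 'dot rag bag cat bat'
Splitting by whitespace:
  Word 1: 'dot'
  Word 2: 'rag'
  Word 3: 'bag'
  Word 4: 'cat'
  Word 5: 'bat'
Total whole words: 5

5


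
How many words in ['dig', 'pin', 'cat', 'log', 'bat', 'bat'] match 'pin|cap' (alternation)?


Alternation 'pin|cap' matches either 'pin' or 'cap'.
Checking each word:
  'dig' -> no
  'pin' -> MATCH
  'cat' -> no
  'log' -> no
  'bat' -> no
  'bat' -> no
Matches: ['pin']
Count: 1

1


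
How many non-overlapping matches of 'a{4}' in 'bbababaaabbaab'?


Pattern 'a{4}' matches exactly 4 consecutive a's (greedy, non-overlapping).
String: 'bbababaaabbaab'
Scanning for runs of a's:
  Run at pos 2: 'a' (length 1) -> 0 match(es)
  Run at pos 4: 'a' (length 1) -> 0 match(es)
  Run at pos 6: 'aaa' (length 3) -> 0 match(es)
  Run at pos 11: 'aa' (length 2) -> 0 match(es)
Matches found: []
Total: 0

0


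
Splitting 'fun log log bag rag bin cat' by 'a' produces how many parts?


Splitting by 'a' breaks the string at each occurrence of the separator.
Text: 'fun log log bag rag bin cat'
Parts after split:
  Part 1: 'fun log log b'
  Part 2: 'g r'
  Part 3: 'g bin c'
  Part 4: 't'
Total parts: 4

4


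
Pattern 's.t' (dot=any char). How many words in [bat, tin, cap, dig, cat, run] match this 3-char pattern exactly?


Pattern 's.t' means: starts with 's', any single char, ends with 't'.
Checking each word (must be exactly 3 chars):
  'bat' (len=3): no
  'tin' (len=3): no
  'cap' (len=3): no
  'dig' (len=3): no
  'cat' (len=3): no
  'run' (len=3): no
Matching words: []
Total: 0

0


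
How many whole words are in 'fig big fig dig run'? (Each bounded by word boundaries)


Word boundaries (\b) mark the start/end of each word.
Text: 'fig big fig dig run'
Splitting by whitespace:
  Word 1: 'fig'
  Word 2: 'big'
  Word 3: 'fig'
  Word 4: 'dig'
  Word 5: 'run'
Total whole words: 5

5


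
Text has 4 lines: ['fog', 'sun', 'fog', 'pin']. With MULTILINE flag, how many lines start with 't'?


With MULTILINE flag, ^ matches the start of each line.
Lines: ['fog', 'sun', 'fog', 'pin']
Checking which lines start with 't':
  Line 1: 'fog' -> no
  Line 2: 'sun' -> no
  Line 3: 'fog' -> no
  Line 4: 'pin' -> no
Matching lines: []
Count: 0

0


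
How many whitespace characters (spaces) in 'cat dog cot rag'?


\s matches whitespace characters (spaces, tabs, etc.).
Text: 'cat dog cot rag'
This text has 4 words separated by spaces.
Number of spaces = number of words - 1 = 4 - 1 = 3

3
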